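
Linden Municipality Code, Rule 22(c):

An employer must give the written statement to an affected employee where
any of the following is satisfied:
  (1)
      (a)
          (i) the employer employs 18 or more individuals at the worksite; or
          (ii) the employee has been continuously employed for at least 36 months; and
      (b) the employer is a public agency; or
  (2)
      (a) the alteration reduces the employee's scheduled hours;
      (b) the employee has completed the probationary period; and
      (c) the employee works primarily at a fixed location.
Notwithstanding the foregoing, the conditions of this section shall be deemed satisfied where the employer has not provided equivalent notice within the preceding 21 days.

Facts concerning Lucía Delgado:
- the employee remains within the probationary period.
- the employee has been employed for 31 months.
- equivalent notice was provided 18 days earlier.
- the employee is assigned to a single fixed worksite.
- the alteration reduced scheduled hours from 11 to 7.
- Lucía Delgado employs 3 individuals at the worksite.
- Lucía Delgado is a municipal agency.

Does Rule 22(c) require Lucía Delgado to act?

No — not required.

(i) ≥ 18 at site — not satisfied.
(ii) tenure ≥ 36 mo. — not satisfied.
So (a) is not satisfied (F OR F).
(b) public agency — met.
(1): F AND T → false.
(a) hours reduced — holds.
(b) past probation — not satisfied.
(c) fixed location — met.
(2) = T AND F AND T = false.
So Overall is not satisfied (F OR F).
Exception (no recent notice) — not satisfied.
Result: main false OR exception false → false.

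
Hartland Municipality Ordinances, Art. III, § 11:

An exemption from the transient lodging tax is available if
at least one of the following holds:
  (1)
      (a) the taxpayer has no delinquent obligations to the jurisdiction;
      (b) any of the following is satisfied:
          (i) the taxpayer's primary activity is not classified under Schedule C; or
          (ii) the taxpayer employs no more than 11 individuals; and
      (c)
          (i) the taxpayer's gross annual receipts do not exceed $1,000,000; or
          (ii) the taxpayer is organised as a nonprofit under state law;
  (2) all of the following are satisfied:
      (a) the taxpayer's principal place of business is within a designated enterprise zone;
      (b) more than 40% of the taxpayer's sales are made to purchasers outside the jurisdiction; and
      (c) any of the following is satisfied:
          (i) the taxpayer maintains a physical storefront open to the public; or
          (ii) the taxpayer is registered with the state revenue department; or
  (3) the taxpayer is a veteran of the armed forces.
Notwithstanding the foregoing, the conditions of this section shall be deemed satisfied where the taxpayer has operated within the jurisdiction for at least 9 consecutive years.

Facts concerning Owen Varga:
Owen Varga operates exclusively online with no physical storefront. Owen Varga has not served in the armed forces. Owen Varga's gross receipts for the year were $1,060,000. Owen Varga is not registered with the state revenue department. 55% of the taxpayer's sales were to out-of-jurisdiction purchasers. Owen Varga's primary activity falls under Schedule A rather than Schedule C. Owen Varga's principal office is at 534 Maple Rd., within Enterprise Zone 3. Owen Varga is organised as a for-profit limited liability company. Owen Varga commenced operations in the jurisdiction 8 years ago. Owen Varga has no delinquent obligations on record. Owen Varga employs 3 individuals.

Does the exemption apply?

No — not exempt.

(a) no delinquency — satisfied.
(i) not (Schedule C activity) — satisfied.
(ii) ≤ 11 employees — holds.
So (b) is satisfied (T OR T).
(i) receipts ≤ $1,000,000 — fails.
(ii) nonprofit — not satisfied.
(c) = F OR F = false.
So (1) is not satisfied (T AND T AND F).
(a) in enterprise zone — holds.
(b) >40% out-of-jur. sales — satisfied.
(i) has storefront — fails.
(ii) state-registered — not met.
So (c) is not satisfied (F OR F).
(2): T AND T AND F → false.
(3) veteran — not met.
So Overall is not satisfied (F OR F OR F).
Exception (≥ 9 yrs in jurisdiction) — not satisfied.
Result: main false OR exception false → false.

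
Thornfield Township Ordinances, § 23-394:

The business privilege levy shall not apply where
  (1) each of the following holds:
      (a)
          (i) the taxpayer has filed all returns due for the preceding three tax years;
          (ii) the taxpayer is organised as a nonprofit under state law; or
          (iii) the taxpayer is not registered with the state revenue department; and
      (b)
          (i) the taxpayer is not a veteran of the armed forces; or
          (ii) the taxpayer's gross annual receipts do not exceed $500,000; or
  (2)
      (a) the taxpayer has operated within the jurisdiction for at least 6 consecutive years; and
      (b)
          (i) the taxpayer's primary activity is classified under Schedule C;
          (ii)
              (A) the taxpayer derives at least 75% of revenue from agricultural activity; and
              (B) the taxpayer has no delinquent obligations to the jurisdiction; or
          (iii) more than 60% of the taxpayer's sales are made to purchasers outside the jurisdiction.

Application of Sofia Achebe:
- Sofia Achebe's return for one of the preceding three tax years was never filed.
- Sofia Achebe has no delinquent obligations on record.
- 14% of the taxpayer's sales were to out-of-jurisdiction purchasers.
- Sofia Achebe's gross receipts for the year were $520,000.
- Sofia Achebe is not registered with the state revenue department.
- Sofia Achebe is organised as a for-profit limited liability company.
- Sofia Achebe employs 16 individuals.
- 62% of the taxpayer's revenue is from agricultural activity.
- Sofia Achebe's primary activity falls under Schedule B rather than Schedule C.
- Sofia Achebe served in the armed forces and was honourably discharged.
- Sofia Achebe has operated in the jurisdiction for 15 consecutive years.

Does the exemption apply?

No — not exempt.

(i) returns current — not met.
(ii) nonprofit — fails.
(iii) not (state-registered) — satisfied.
(a): F OR F OR T → true.
(i) not (veteran) — not satisfied.
(ii) receipts ≤ $500,000 — fails.
(b): F OR F → false.
(1) = T AND F = false.
(a) ≥ 6 yrs in jurisdiction — satisfied.
(i) Schedule C activity — not satisfied.
(A) ≥75% agricultural — not met.
(B) no delinquency — met.
(ii) = F AND T = false.
(iii) >60% out-of-jur. sales — not met.
So (b) is not satisfied (F OR F OR F).
(2) = T AND F = false.
Overall = F OR F = false.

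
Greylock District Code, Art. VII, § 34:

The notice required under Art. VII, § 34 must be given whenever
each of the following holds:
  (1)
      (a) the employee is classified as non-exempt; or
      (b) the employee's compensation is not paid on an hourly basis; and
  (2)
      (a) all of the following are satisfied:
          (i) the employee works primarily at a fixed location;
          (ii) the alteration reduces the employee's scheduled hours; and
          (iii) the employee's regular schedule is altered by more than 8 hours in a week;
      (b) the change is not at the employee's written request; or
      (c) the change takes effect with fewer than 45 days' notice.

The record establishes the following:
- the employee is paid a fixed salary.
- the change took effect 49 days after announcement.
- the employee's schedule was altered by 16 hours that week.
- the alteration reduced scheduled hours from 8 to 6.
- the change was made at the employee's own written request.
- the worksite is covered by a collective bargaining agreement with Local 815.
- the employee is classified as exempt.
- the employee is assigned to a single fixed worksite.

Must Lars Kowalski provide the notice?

Yes — required.

(a) non-exempt — not satisfied.
(b) not (hourly-paid) — holds.
(1): F OR T → true.
(i) fixed location — satisfied.
(ii) hours reduced — met.
(iii) schedule shift > 8h — met.
(a) = T AND T AND T = true.
(b) not employee-requested — not satisfied.
(c) < 45 days' notice — not met.
(2): T OR F OR F → true.
Overall: T AND T → true.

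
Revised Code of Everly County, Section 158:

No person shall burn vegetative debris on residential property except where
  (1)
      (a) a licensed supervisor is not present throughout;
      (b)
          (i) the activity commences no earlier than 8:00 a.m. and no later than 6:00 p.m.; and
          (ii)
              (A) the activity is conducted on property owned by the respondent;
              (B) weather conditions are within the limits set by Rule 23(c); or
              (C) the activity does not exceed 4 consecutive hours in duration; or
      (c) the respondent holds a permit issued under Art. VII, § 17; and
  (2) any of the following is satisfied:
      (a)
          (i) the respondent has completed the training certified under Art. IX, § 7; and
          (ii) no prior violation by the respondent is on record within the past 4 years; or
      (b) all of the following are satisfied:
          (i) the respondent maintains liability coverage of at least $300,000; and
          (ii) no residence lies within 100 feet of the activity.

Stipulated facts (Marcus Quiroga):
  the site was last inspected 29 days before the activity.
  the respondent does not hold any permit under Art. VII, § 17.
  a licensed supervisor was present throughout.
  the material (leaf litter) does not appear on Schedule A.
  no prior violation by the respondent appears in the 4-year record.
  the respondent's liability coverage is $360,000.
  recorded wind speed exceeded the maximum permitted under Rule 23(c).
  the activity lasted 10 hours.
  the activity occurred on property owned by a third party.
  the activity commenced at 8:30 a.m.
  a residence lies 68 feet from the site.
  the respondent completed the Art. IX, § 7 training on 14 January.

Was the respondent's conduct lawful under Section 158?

No — unlawful.

(a) not (supervisor present) — not met.
(i) start within hours — met.
(A) own property — not satisfied.
(B) weather ok — fails.
(C) ≤ 4 hrs duration — not satisfied.
So (ii) is not satisfied (F OR F OR F).
(b) = T AND F = false.
(c) holds permit — not satisfied.
So (1) is not satisfied (F OR F OR F).
(i) training certified — satisfied.
(ii) no prior violation — holds.
(a) = T AND T = true.
(i) coverage ≥ $300,000 — satisfied.
(ii) no residence in 100 ft — not satisfied.
(b) = T AND F = false.
(2) = T OR F = true.
So Overall is not satisfied (F AND T).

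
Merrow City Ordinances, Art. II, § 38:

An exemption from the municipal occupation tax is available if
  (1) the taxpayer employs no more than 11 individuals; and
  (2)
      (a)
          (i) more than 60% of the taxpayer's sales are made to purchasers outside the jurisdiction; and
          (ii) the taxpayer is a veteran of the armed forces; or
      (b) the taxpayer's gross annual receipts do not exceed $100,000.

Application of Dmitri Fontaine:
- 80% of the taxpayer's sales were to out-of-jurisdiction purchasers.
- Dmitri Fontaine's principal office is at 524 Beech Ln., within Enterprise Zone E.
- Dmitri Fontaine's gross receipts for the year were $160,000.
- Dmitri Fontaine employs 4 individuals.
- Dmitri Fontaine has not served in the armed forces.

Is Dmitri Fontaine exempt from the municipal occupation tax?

No — not exempt.

(1) ≤ 11 employees — satisfied.
(i) >60% out-of-jur. sales — met.
(ii) veteran — not satisfied.
(a) = T AND F = false.
(b) receipts ≤ $100,000 — not satisfied.
So (2) is not satisfied (F OR F).
So Overall is not satisfied (T AND F).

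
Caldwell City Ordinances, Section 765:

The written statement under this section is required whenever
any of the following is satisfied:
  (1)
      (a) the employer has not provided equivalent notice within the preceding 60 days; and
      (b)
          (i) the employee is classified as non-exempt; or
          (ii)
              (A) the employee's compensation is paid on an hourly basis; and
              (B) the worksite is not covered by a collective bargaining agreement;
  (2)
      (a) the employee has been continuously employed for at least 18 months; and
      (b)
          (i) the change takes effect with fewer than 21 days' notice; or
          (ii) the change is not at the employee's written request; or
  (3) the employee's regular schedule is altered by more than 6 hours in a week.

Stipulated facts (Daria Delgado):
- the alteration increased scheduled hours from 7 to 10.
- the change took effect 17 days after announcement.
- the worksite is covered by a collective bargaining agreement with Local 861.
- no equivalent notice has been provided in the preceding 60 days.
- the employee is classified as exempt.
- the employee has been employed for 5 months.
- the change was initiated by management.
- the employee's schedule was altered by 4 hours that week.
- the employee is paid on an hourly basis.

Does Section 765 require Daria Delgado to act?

No — not required.

(a) no recent notice — holds.
(i) non-exempt — not met.
(A) hourly-paid — holds.
(B) no CBA — not satisfied.
(ii) = T AND F = false.
So (b) is not satisfied (F OR F).
(1) = T AND F = false.
(a) tenure ≥ 18 mo. — not satisfied.
(i) < 21 days' notice — holds.
(ii) not employee-requested — met.
(b) = T OR T = true.
(2): F AND T → false.
(3) schedule shift > 6h — not satisfied.
So Overall is not satisfied (F OR F OR F).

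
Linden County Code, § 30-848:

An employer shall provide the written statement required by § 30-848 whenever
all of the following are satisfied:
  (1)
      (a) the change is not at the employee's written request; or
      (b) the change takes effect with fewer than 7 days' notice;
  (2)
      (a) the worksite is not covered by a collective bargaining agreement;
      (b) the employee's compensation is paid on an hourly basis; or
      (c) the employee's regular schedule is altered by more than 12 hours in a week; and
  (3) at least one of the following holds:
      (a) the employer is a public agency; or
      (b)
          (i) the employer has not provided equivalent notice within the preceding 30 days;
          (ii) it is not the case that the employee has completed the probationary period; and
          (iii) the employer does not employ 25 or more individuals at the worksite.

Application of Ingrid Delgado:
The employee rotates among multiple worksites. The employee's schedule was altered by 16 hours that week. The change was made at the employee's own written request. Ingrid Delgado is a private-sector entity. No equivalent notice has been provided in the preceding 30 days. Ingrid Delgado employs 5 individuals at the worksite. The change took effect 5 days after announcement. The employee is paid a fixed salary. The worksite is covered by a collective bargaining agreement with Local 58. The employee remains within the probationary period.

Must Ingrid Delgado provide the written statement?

Yes — required.

(a) not employee-requested — not satisfied.
(b) < 7 days' notice — met.
(1): F OR T → true.
(a) no CBA — fails.
(b) hourly-paid — not met.
(c) schedule shift > 12h — met.
(2) = F OR F OR T = true.
(a) public agency — not met.
(i) no recent notice — holds.
(ii) not (past probation) — met.
(iii) not (≥ 25 at site) — holds.
(b): T AND T AND T → true.
(3) = F OR T = true.
Overall: T AND T AND T → true.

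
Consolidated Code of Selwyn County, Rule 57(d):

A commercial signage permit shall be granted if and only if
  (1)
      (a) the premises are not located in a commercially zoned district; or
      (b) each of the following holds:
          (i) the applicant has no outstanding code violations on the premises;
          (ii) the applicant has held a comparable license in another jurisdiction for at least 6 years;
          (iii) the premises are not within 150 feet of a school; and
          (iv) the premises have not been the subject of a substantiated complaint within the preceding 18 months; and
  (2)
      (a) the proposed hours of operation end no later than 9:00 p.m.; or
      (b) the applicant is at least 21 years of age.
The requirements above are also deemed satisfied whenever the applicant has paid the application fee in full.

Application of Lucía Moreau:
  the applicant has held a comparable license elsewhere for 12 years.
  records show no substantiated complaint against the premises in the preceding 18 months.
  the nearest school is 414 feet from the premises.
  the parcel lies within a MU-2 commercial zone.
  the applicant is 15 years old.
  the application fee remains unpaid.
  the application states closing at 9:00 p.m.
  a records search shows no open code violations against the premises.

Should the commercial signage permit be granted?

Yes — granted.

(a) not (commercially zoned) — fails.
(i) no code violations — satisfied.
(ii) prior license ≥ 6 yr — satisfied.
(iii) ≥150 ft from school — holds.
(iv) no complaint in 18 mo. — satisfied.
So (b) is satisfied (T AND T AND T AND T).
(1): F OR T → true.
(a) closes by 9 p.m. — met.
(b) age ≥ 21 — not met.
(2) = T OR F = true.
Overall: T AND T → true.
Exception (fee paid) — not satisfied.
Result: main true OR exception false → true.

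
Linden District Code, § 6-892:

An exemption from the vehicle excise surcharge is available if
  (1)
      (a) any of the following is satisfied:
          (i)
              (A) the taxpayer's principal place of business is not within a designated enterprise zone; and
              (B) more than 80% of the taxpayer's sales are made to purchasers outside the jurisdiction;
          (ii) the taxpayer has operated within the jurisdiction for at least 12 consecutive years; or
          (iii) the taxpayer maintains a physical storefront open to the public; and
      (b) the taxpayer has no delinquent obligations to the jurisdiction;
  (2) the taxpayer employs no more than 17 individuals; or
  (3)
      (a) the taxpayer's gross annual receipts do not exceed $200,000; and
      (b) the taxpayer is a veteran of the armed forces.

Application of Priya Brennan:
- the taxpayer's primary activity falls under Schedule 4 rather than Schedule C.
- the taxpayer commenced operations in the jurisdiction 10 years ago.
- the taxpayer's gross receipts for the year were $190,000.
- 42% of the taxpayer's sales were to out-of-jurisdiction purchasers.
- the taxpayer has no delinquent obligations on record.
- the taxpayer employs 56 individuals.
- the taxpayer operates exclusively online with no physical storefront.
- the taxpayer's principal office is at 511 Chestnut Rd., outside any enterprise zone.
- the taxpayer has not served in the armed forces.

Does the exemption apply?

No — not exempt.

(A) not (in enterprise zone) — holds.
(B) >80% out-of-jur. sales — not met.
(i) = T AND F = false.
(ii) ≥ 12 yrs in jurisdiction — not met.
(iii) has storefront — not met.
(a): F OR F OR F → false.
(b) no delinquency — holds.
(1): F AND T → false.
(2) ≤ 17 employees — fails.
(a) receipts ≤ $200,000 — satisfied.
(b) veteran — fails.
(3) = T AND F = false.
Overall = F OR F OR F = false.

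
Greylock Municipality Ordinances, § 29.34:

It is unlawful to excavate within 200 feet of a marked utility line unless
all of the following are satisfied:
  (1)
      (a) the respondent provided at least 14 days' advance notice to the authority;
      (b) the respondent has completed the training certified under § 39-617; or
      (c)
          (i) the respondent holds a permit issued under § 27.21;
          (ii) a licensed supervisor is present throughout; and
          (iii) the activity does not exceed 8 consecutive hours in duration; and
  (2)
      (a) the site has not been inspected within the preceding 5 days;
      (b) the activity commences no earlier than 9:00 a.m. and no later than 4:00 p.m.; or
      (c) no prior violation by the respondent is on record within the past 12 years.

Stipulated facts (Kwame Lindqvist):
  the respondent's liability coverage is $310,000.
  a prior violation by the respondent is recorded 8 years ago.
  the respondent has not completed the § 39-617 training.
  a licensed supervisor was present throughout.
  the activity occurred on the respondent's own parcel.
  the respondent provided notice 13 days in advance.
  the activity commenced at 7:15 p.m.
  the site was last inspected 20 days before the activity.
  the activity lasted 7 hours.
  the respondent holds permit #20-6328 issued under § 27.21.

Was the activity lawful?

Yes — lawful.

(a) ≥14 days' notice — not met.
(b) training certified — fails.
(i) holds permit — met.
(ii) supervisor present — met.
(iii) ≤ 8 hrs duration — met.
(c): T AND T AND T → true.
So (1) is satisfied (F OR F OR T).
(a) not (site inspected) — met.
(b) start within hours — not met.
(c) no prior violation — fails.
So (2) is satisfied (T OR F OR F).
Overall: T AND T → true.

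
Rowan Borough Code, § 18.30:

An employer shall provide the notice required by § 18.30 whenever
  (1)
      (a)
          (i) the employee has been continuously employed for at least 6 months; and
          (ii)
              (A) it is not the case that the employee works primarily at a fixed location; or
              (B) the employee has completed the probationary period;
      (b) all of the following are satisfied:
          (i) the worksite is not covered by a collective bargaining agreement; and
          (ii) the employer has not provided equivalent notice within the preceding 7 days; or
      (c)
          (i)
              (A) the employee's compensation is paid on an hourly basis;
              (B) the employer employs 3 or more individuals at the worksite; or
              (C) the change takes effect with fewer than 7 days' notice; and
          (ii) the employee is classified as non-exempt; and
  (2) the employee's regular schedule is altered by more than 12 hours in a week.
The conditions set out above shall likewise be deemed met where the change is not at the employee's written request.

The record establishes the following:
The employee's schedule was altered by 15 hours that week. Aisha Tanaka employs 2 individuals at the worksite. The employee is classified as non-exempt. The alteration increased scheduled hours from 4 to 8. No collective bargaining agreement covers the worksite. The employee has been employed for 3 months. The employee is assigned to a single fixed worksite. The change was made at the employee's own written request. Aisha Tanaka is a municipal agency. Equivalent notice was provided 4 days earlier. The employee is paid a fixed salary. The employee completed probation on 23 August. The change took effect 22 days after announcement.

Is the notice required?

(i) tenure ≥ 6 mo. — not satisfied.
(A) not (fixed location) — not met.
(B) past probation — satisfied.
(ii) = F OR T = true.
(a) = F AND T = false.
(i) no CBA — met.
(ii) no recent notice — not satisfied.
(b): T AND F → false.
(A) hourly-paid — fails.
(B) ≥ 3 at site — not satisfied.
(C) < 7 days' notice — not met.
So (i) is not satisfied (F OR F OR F).
(ii) non-exempt — met.
So (c) is not satisfied (F AND T).
So (1) is not satisfied (F OR F OR F).
(2) schedule shift > 12h — satisfied.
Overall = F AND T = false.
Exception (not employee-requested) — not satisfied.
Result: main false OR exception false → false.

No — not required.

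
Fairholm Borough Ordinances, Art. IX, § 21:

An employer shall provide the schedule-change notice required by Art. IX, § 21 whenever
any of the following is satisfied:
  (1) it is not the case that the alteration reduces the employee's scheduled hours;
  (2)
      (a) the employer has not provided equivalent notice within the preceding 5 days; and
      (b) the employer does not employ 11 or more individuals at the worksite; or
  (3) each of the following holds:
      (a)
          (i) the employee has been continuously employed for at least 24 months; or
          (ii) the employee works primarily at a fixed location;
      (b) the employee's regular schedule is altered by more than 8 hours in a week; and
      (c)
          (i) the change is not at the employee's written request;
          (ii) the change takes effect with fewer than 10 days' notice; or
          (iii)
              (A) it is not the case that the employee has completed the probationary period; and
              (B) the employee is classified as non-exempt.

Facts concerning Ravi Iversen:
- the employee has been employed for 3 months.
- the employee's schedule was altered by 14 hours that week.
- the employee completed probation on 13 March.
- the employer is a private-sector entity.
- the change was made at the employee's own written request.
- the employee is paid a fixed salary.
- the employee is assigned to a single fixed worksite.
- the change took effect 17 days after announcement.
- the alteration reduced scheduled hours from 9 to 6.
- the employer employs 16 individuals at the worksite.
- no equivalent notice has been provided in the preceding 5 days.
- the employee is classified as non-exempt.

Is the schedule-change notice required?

No — not required.

(1) not (hours reduced) — not satisfied.
(a) no recent notice — satisfied.
(b) not (≥ 11 at site) — fails.
So (2) is not satisfied (T AND F).
(i) tenure ≥ 24 mo. — not met.
(ii) fixed location — met.
(a) = F OR T = true.
(b) schedule shift > 8h — satisfied.
(i) not employee-requested — fails.
(ii) < 10 days' notice — not met.
(A) not (past probation) — not met.
(B) non-exempt — met.
So (iii) is not satisfied (F AND T).
So (c) is not satisfied (F OR F OR F).
(3) = T AND T AND F = false.
Overall: F OR F OR F → false.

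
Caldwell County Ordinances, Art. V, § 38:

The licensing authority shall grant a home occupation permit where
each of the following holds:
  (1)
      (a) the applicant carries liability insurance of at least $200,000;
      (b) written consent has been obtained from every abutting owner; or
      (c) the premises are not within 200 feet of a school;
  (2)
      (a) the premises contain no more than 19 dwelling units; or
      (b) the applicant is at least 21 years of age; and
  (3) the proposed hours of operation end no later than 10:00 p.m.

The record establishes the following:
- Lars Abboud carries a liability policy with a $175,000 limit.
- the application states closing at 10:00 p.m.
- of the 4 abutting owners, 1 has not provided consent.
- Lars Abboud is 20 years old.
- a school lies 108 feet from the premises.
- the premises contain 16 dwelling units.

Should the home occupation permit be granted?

(a) insurance ≥ $200,000 — fails.
(b) all abutters consent — not met.
(c) ≥200 ft from school — not met.
(1): F OR F OR F → false.
(a) ≤ 19 units — holds.
(b) age ≥ 21 — fails.
(2) = T OR F = true.
(3) closes by 10 p.m. — met.
So Overall is not satisfied (F AND T AND T).

No — denied.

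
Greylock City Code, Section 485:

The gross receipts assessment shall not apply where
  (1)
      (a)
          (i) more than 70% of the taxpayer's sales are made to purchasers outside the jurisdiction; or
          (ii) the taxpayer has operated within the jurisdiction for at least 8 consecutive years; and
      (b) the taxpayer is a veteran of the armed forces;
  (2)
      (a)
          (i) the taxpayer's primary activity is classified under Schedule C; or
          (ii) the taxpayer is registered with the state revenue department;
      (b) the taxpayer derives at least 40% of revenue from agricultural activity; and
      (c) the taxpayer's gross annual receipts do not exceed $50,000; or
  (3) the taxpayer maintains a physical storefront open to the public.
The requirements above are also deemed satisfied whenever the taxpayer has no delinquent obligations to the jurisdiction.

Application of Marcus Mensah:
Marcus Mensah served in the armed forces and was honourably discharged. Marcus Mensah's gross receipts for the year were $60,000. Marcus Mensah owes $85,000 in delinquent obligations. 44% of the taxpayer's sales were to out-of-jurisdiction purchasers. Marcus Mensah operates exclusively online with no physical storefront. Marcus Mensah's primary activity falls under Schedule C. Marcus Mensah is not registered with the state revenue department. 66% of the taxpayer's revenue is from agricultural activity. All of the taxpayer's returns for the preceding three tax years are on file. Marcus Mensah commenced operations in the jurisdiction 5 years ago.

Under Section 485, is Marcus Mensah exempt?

(i) >70% out-of-jur. sales — not satisfied.
(ii) ≥ 8 yrs in jurisdiction — not met.
(a): F OR F → false.
(b) veteran — holds.
(1): F AND T → false.
(i) Schedule C activity — holds.
(ii) state-registered — not met.
(a): T OR F → true.
(b) ≥40% agricultural — satisfied.
(c) receipts ≤ $50,000 — fails.
So (2) is not satisfied (T AND T AND F).
(3) has storefront — not met.
Overall: F OR F OR F → false.
Exception (no delinquency) — not satisfied.
Result: main false OR exception false → false.

No — not exempt.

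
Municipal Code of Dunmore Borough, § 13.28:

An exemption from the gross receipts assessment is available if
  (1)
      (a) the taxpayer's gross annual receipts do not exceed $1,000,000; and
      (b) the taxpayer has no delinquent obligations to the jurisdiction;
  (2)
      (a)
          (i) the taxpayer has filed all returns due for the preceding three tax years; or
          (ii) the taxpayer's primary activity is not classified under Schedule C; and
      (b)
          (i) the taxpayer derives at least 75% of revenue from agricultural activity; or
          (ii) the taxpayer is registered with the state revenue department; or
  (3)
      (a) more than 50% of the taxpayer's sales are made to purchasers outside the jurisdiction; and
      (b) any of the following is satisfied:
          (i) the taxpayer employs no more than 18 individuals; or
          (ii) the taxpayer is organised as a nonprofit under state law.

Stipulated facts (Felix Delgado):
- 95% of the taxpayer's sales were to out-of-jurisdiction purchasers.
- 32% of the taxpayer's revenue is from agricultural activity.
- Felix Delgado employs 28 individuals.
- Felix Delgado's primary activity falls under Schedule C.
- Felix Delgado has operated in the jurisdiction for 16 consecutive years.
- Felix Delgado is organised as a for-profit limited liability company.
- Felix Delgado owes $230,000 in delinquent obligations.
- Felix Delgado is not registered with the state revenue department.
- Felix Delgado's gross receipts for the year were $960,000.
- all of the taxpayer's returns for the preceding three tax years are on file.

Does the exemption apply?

No — not exempt.

(a) receipts ≤ $1,000,000 — holds.
(b) no delinquency — fails.
(1): T AND F → false.
(i) returns current — met.
(ii) not (Schedule C activity) — not met.
So (a) is satisfied (T OR F).
(i) ≥75% agricultural — not met.
(ii) state-registered — not met.
(b) = F OR F = false.
(2): T AND F → false.
(a) >50% out-of-jur. sales — satisfied.
(i) ≤ 18 employees — not met.
(ii) nonprofit — not met.
(b) = F OR F = false.
(3) = T AND F = false.
Overall = F OR F OR F = false.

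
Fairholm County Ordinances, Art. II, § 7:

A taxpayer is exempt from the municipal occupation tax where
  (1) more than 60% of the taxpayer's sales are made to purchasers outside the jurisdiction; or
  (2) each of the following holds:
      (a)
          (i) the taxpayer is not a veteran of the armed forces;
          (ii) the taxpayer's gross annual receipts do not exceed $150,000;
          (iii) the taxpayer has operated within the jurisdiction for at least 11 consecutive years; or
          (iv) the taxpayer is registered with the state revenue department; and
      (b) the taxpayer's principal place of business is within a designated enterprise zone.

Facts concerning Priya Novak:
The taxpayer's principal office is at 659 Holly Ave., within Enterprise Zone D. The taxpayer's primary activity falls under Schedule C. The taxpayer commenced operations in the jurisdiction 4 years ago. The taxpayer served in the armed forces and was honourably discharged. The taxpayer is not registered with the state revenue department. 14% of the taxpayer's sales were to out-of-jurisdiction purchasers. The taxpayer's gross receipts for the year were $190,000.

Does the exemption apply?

(1) >60% out-of-jur. sales — fails.
(i) not (veteran) — not met.
(ii) receipts ≤ $150,000 — fails.
(iii) ≥ 11 yrs in jurisdiction — fails.
(iv) state-registered — not met.
(a) = F OR F OR F OR F = false.
(b) in enterprise zone — holds.
(2) = F AND T = false.
So Overall is not satisfied (F OR F).

No — not exempt.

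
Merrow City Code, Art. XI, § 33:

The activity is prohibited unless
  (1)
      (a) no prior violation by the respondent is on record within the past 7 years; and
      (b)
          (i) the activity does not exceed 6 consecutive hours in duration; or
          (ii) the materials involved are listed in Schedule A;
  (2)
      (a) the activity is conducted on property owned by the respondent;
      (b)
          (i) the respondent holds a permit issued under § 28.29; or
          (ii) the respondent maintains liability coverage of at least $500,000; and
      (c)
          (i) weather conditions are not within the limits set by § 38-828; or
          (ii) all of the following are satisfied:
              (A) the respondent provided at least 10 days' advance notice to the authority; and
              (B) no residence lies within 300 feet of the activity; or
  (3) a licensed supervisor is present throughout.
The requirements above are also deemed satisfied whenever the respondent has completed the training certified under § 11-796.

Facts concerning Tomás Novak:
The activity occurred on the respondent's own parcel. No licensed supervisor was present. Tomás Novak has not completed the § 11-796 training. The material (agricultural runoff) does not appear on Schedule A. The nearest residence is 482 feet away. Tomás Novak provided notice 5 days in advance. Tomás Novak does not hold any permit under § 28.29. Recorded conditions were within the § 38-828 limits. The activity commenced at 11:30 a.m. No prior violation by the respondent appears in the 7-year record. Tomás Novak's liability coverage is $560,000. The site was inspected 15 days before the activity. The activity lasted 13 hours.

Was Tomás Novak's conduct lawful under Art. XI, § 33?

No — unlawful.

(a) no prior violation — holds.
(i) ≤ 6 hrs duration — fails.
(ii) Schedule A material — not met.
So (b) is not satisfied (F OR F).
So (1) is not satisfied (T AND F).
(a) own property — satisfied.
(i) holds permit — fails.
(ii) coverage ≥ $500,000 — holds.
So (b) is satisfied (F OR T).
(i) not (weather ok) — not met.
(A) ≥10 days' notice — not satisfied.
(B) no residence in 300 ft — satisfied.
(ii): F AND T → false.
(c) = F OR F = false.
(2): T AND T AND F → false.
(3) supervisor present — fails.
Overall = F OR F OR F = false.
Exception (training certified) — not satisfied.
Result: main false OR exception false → false.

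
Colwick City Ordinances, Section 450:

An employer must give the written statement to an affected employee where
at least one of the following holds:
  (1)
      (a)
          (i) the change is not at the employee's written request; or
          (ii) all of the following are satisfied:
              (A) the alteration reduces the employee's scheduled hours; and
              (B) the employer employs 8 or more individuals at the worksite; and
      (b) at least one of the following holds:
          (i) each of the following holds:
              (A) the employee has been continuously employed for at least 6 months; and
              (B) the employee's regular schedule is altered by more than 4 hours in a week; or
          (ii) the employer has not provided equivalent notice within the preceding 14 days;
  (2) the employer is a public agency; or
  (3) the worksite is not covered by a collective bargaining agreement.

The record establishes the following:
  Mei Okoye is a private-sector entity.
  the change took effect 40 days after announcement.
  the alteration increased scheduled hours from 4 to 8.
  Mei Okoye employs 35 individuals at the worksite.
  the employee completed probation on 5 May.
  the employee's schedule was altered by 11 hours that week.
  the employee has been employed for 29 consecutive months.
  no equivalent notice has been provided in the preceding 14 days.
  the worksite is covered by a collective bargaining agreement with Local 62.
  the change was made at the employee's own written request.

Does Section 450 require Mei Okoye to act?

No — not required.

(i) not employee-requested — fails.
(A) hours reduced — fails.
(B) ≥ 8 at site — holds.
So (ii) is not satisfied (F AND T).
(a): F OR F → false.
(A) tenure ≥ 6 mo. — satisfied.
(B) schedule shift > 4h — met.
(i) = T AND T = true.
(ii) no recent notice — satisfied.
So (b) is satisfied (T OR T).
(1): F AND T → false.
(2) public agency — not satisfied.
(3) no CBA — not met.
Overall: F OR F OR F → false.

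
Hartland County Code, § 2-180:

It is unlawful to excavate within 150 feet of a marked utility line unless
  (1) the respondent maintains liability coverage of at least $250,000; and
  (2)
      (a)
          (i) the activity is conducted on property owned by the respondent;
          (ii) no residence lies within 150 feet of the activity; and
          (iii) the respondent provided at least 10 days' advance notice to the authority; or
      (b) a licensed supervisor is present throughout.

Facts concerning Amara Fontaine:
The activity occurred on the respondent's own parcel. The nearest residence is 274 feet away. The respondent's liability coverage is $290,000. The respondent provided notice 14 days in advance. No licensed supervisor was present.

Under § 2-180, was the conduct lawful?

(1) coverage ≥ $250,000 — met.
(i) own property — holds.
(ii) no residence in 150 ft — met.
(iii) ≥10 days' notice — satisfied.
So (a) is satisfied (T AND T AND T).
(b) supervisor present — not satisfied.
(2): T OR F → true.
So Overall is satisfied (T AND T).

Yes — lawful.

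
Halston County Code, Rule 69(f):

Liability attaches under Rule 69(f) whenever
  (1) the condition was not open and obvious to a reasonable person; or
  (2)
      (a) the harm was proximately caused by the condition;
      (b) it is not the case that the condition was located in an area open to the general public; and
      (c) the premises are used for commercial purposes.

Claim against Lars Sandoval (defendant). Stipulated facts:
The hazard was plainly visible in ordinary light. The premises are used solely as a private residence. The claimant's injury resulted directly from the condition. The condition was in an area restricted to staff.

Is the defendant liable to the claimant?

(1) not open/obvious — not satisfied.
(a) proximate cause — holds.
(b) not (public area) — holds.
(c) commercial use — not satisfied.
(2): T AND T AND F → false.
Overall = F OR F = false.

No — not liable.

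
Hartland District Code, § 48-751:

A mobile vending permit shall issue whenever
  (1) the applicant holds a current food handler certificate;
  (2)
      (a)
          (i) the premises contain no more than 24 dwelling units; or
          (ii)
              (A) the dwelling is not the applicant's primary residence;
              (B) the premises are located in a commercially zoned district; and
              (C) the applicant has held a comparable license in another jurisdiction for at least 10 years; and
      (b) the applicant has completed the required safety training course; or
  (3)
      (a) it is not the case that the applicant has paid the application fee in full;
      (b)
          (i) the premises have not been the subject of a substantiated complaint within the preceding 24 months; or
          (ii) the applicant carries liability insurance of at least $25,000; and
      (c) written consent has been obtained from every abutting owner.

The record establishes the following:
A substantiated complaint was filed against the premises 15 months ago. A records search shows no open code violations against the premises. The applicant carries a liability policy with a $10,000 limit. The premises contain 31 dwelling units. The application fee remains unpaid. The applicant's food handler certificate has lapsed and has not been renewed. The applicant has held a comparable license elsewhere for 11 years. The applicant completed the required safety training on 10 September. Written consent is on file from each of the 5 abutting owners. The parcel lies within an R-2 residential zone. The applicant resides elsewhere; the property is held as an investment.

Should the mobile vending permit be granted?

No — denied.

(1) food handler cert. — not met.
(i) ≤ 24 units — fails.
(A) not (primary residence) — satisfied.
(B) commercially zoned — fails.
(C) prior license ≥ 10 yr — met.
So (ii) is not satisfied (T AND F AND T).
(a) = F OR F = false.
(b) safety training — holds.
(2): F AND T → false.
(a) not (fee paid) — satisfied.
(i) no complaint in 24 mo. — not met.
(ii) insurance ≥ $25,000 — not satisfied.
So (b) is not satisfied (F OR F).
(c) all abutters consent — holds.
(3): T AND F AND T → false.
Overall: F OR F OR F → false.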